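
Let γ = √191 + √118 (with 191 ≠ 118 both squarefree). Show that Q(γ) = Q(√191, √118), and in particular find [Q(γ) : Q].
[Q(γ) : Q] = 4 (equivalently, Q(γ) = Q(√191, √118))

Obviously Q(γ) ⊆ Q(√191, √118), and [Q(√191, √118):Q] = 4 (since 191, 118 are distinct squarefree integers > 1 with 22538 not a perfect square). To show equality we compute the minimal polynomial of γ. From γ = √191 + √118: γ^2 = 191 + 2√(22538) + 118 = 309 + 2√(22538), so γ^2 - 309 = 2√(22538); squaring, (γ^2 - 309)^2 = 4·22538, i.e. γ^4 - 618γ^2 + 95481 - 90152 = 0, i.e. γ^4 - 618γ^2 + 5329 = 0. So γ is a root of x^4 - 618x^2 + 5329. This polynomial is irreducible over Q: it has no rational root (each ±√191 ± √118 is irrational), and any factorization into two quadratics over Q would force √(22538) ∈ Q (pairing opposite roots) or √191, √118 ∈ Q (other pairings), all impossible. Hence [Q(γ):Q] = 4 = [Q(√191, √118):Q], so Q(γ) = Q(√191, √118).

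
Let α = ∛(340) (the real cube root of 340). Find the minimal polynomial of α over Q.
m_α(x) = x^3 - 340

α satisfies α^3 = 340, so x^3 - 340 annihilates α. By the rational root test, a rational root p/q (in lowest terms) of x^3 - 340 would satisfy p^3 = 340 q^3, forcing q = 1 and p^3 = 340; but 340 is not a perfect cube, contradiction. A monic cubic over Q with no rational root is irreducible (any nontrivial factorization would include a linear factor). Hence x^3 - 340 is the minimal polynomial of α, and in particular [Q(α):Q] = 3.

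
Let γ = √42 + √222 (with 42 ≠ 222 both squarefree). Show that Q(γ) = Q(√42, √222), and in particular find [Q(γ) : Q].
[Q(γ) : Q] = 4 (equivalently, Q(γ) = Q(√42, √222))

Obviously Q(γ) ⊆ Q(√42, √222), and [Q(√42, √222):Q] = 4 (since 42, 222 are distinct squarefree integers > 1 with 9324 not a perfect square). To show equality we compute the minimal polynomial of γ. From γ = √42 + √222: γ^2 = 42 + 2√(9324) + 222 = 264 + 2√(9324), so γ^2 - 264 = 2√(9324); squaring, (γ^2 - 264)^2 = 4·9324, i.e. γ^4 - 528γ^2 + 69696 - 37296 = 0, i.e. γ^4 - 528γ^2 + 32400 = 0. So γ is a root of x^4 - 528x^2 + 32400. This polynomial is irreducible over Q: it has no rational root (each ±√42 ± √222 is irrational), and any factorization into two quadratics over Q would force √(9324) ∈ Q (pairing opposite roots) or √42, √222 ∈ Q (other pairings), all impossible. Hence [Q(γ):Q] = 4 = [Q(√42, √222):Q], so Q(γ) = Q(√42, √222).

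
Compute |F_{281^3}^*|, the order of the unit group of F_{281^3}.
|F_{281^3}^*| = 22188040

F_{281^3} has 281^3 = 22188041 elements; its multiplicative group consists of all nonzero elements, so |F_{281^3}^*| = 22188041 - 1 = 22188040. (It is cyclic since any finite subgroup of the multiplicative group of a field is cyclic.)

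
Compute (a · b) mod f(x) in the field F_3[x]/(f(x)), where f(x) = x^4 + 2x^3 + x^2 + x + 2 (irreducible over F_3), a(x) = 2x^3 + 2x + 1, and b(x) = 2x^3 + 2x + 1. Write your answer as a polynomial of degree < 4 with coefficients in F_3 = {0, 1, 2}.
a · b ≡ x^3 + 2x^2 (mod f(x))

Multiply in F_3[x]: a(x)·b(x) = (2x^3 + 2x + 1)·(2x^3 + 2x + 1) = x^6 + 2x^4 + x^3 + x^2 + x + 1. This has degree ≥ 4, so divide by f(x) over F_3: x^6 + 2x^4 + x^3 + x^2 + x + 1 = (x^2 + x + 2)·(x^4 + 2x^3 + x^2 + x + 2) + (x^3 + 2x^2). Hence a·b ≡ x^3 + 2x^2 (mod f). (F_3[x]/(f) is a field with 3^4 = 81 elements since f is irreducible of degree 4.)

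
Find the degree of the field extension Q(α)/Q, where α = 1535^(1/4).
[Q(α):Q] = 4

α is a root of x^4 - 1535. By Eisenstein's criterion at the prime p = 5 (which divides the constant term 1535 but p^2 = 25 does not, since 1535 is squarefree), x^4 - 1535 is irreducible over Q. Hence [Q(α):Q] = 4.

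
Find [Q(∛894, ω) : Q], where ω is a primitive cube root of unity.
[Q(∛894, ω) : Q] = 6

[Q(∛894):Q] = 3 (min poly x^3 - 894, irreducible since 894 is not a perfect cube). [Q(ω):Q] = 2 (min poly x^2 + x + 1). Since Q(∛894) ⊂ R and ω ∉ R, we have ω ∉ Q(∛894), so x^2 + x + 1 remains irreducible over Q(∛894) and [Q(∛894, ω) : Q(∛894)] = 2. By the tower law, [Q(∛894, ω) : Q] = 3 · 2 = 6. (In fact Q(∛894, ω) is the splitting field of x^3 - 894 over Q.)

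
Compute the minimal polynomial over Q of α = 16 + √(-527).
m_α(x) = x^2 - 32x + 783

From α - 16 = √(-527), squaring gives (α - 16)^2 = -527, i.e. α^2 - 32α + 256 = -527, so α^2 - 32α + 783 = 0. The discriminant of x^2 - 32x + 783 is (-32)^2 - 4·(783) = 1024 - 3132 = -2108, and 4·(-527) is not a perfect square in Q since -527 is squarefree and ≠ 1. Hence x^2 - 32x + 783 is irreducible over Q and is the minimal polynomial of α.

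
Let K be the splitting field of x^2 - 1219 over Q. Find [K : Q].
[K : Q] = 2

f(x) = x^2 - 1219 factors as (x - √1219)(x + √1219). The splitting field is K = Q(√1219). Since 1219 is squarefree and > 1, it is not a perfect square, so x^2 - 1219 is irreducible over Q and [Q(√1219) : Q] = 2. Hence [K : Q] = 2.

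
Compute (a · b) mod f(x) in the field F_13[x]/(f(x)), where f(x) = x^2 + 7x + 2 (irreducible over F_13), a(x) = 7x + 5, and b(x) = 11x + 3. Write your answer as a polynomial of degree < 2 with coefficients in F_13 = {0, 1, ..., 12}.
a · b ≡ 5x + 4 (mod f(x))

Multiply in F_13[x]: a(x)·b(x) = (7x + 5)·(11x + 3) = 12x^2 + 11x + 2. This has degree ≥ 2, so divide by f(x) over F_13: 12x^2 + 11x + 2 = (12)·(x^2 + 7x + 2) + (5x + 4). Hence a·b ≡ 5x + 4 (mod f). (F_13[x]/(f) is a field with 13^2 = 169 elements since f is irreducible of degree 2.)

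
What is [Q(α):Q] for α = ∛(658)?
[Q(α):Q] = 3

The minimal polynomial of α is x^3 - 658, irreducible over Q since 658 is not a perfect cube (so x^3 - 658 has no rational root). Hence [Q(α):Q] = deg(m_α) = 3.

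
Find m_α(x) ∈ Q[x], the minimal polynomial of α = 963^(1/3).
m_α(x) = x^3 - 963

α satisfies α^3 = 963, so x^3 - 963 annihilates α. By the rational root test, a rational root p/q (in lowest terms) of x^3 - 963 would satisfy p^3 = 963 q^3, forcing q = 1 and p^3 = 963; but 963 is not a perfect cube, contradiction. A monic cubic over Q with no rational root is irreducible (any nontrivial factorization would include a linear factor). Hence x^3 - 963 is the minimal polynomial of α, and in particular [Q(α):Q] = 3.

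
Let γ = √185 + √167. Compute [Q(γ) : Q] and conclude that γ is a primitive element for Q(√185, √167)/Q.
[Q(γ) : Q] = 4 (equivalently, Q(γ) = Q(√185, √167))

Obviously Q(γ) ⊆ Q(√185, √167), and [Q(√185, √167):Q] = 4 (since 185, 167 are distinct squarefree integers > 1 with 30895 not a perfect square). To show equality we compute the minimal polynomial of γ. From γ = √185 + √167: γ^2 = 185 + 2√(30895) + 167 = 352 + 2√(30895), so γ^2 - 352 = 2√(30895); squaring, (γ^2 - 352)^2 = 4·30895, i.e. γ^4 - 704γ^2 + 123904 - 123580 = 0, i.e. γ^4 - 704γ^2 + 324 = 0. So γ is a root of x^4 - 704x^2 + 324. This polynomial is irreducible over Q: it has no rational root (each ±√185 ± √167 is irrational), and any factorization into two quadratics over Q would force √(30895) ∈ Q (pairing opposite roots) or √185, √167 ∈ Q (other pairings), all impossible. Hence [Q(γ):Q] = 4 = [Q(√185, √167):Q], so Q(γ) = Q(√185, √167).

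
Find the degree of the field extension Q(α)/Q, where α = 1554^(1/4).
[Q(α):Q] = 4

α is a root of x^4 - 1554. By Eisenstein's criterion at the prime p = 2 (which divides the constant term 1554 but p^2 = 4 does not, since 1554 is squarefree), x^4 - 1554 is irreducible over Q. Hence [Q(α):Q] = 4.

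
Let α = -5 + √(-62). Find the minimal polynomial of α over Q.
m_α(x) = x^2 + 10x + 87

From α + 5 = √(-62), squaring gives (α + 5)^2 = -62, i.e. α^2 + 10α + 25 = -62, so α^2 + 10α + 87 = 0. The discriminant of x^2 + 10x + 87 is (10)^2 - 4·(87) = 100 - 348 = -248, and 4·(-62) is not a perfect square in Q since -62 is squarefree and ≠ 1. Hence x^2 + 10x + 87 is irreducible over Q and is the minimal polynomial of α.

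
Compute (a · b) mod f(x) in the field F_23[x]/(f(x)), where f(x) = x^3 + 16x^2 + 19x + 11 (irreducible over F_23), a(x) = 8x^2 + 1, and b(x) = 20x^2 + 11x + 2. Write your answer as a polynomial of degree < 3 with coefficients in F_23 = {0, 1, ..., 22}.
a · b ≡ x^2 + x + 8 (mod f(x))

Multiply in F_23[x]: a(x)·b(x) = (8x^2 + 1)·(20x^2 + 11x + 2) = 22x^4 + 19x^3 + 13x^2 + 11x + 2. This has degree ≥ 3, so divide by f(x) over F_23: 22x^4 + 19x^3 + 13x^2 + 11x + 2 = (22x + 12)·(x^3 + 16x^2 + 19x + 11) + (x^2 + x + 8). Hence a·b ≡ x^2 + x + 8 (mod f). (F_23[x]/(f) is a field with 23^3 = 12167 elements since f is irreducible of degree 3.)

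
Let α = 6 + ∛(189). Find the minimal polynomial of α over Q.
m_α(x) = x^3 - 18x^2 + 108x - 405

Set β = α - 6 = ∛(189), so β^3 = 189. Then (α - 6)^3 - 189 = 0, i.e. α is a root of g(x) = (x - 6)^3 - 189 = x^3 - 18x^2 + 108x - 405. Since g(x) = h(x - 6) where h(x) = x^3 - 189, and h is irreducible over Q (because 189 is not a perfect cube, so h has no rational root, and a monic cubic with no rational root is irreducible), g is also irreducible (irreducibility is preserved under the substitution x → x - 6). Hence m_α(x) = x^3 - 18x^2 + 108x - 405.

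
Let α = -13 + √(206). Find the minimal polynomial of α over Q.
m_α(x) = x^2 + 26x - 37

From α + 13 = √(206), squaring gives (α + 13)^2 = 206, i.e. α^2 + 26α + 169 = 206, so α^2 + 26α - 37 = 0. The discriminant of x^2 + 26x - 37 is (26)^2 - 4·(-37) = 676 + 148 = 824, and 4·(206) is not a perfect square in Q since 206 is squarefree and ≠ 1. Hence x^2 + 26x - 37 is irreducible over Q and is the minimal polynomial of α.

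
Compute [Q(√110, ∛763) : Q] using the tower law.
[Q(√110, ∛763) : Q] = 6

Let L = Q(√110, ∛763). Since Q(√110) ⊂ L and [Q(√110):Q] = 2, the tower law gives 2 | [L:Q]. Likewise Q(∛763) ⊂ L with [Q(∛763):Q] = 3 (because 763 is not a perfect cube), so 3 | [L:Q]. As gcd(2,3) = 1, [L:Q] is divisible by 6. Conversely L is generated over Q by √110 and ∛763, so [L:Q] ≤ 2·3 = 6. Therefore [Q(√110, ∛763) : Q] = 6.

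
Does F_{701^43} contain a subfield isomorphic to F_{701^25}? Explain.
No: F_{701^25} is not a subfield of F_{701^43}

F_{p^m} embeds in F_{p^n} iff m | n. Here 25 ∤ 43 (since 43 = 1·25 + 18 with remainder 18 ≠ 0), so F_{701^25} is not a subfield of F_{701^43}. Equivalently: if it were, the tower law would give 25 = [F_{701^25}:F_701] dividing [F_{701^43}:F_701] = 43, contradiction.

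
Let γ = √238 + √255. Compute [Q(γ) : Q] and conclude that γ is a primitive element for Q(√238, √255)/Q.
[Q(γ) : Q] = 4 (equivalently, Q(γ) = Q(√238, √255))

Obviously Q(γ) ⊆ Q(√238, √255), and [Q(√238, √255):Q] = 4 (since 238, 255 are distinct squarefree integers > 1 with 60690 not a perfect square). To show equality we compute the minimal polynomial of γ. From γ = √238 + √255: γ^2 = 238 + 2√(60690) + 255 = 493 + 2√(60690), so γ^2 - 493 = 2√(60690); squaring, (γ^2 - 493)^2 = 4·60690, i.e. γ^4 - 986γ^2 + 243049 - 242760 = 0, i.e. γ^4 - 986γ^2 + 289 = 0. So γ is a root of x^4 - 986x^2 + 289. This polynomial is irreducible over Q: it has no rational root (each ±√238 ± √255 is irrational), and any factorization into two quadratics over Q would force √(60690) ∈ Q (pairing opposite roots) or √238, √255 ∈ Q (other pairings), all impossible. Hence [Q(γ):Q] = 4 = [Q(√238, √255):Q], so Q(γ) = Q(√238, √255).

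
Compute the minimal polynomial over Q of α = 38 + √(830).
m_α(x) = x^2 - 76x + 614

From α - 38 = √(830), squaring gives (α - 38)^2 = 830, i.e. α^2 - 76α + 1444 = 830, so α^2 - 76α + 614 = 0. The discriminant of x^2 - 76x + 614 is (-76)^2 - 4·(614) = 5776 - 2456 = 3320, and 4·(830) is not a perfect square in Q since 830 is squarefree and ≠ 1. Hence x^2 - 76x + 614 is irreducible over Q and is the minimal polynomial of α.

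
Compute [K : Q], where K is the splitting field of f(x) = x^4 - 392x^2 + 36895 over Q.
[K : Q] = 4

Solving the quadratic in x^2: x^2 = (392 ± √(392^2 - 4·36895))/2 = (392 ± √6084)/2 = (392 ± 78)/2, giving x^2 = 157 or x^2 = 235. So f(x) = (x^2 - 157)(x^2 - 235) and the roots of f are ±√157, ±√235. Hence the splitting field is K = Q(√157, √235). Since 157 and 235 are distinct squarefree integers > 1, their product 36895 is not a perfect square, so √235 ∉ Q(√157). By the tower law [K:Q] = [Q(√157,√235):Q(√157)] · [Q(√157):Q] = 2 · 2 = 4.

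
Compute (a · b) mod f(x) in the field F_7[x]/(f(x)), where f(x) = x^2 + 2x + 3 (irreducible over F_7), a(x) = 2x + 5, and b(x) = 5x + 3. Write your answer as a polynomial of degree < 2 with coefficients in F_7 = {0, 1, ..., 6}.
a · b ≡ 4x + 6 (mod f(x))

Multiply in F_7[x]: a(x)·b(x) = (2x + 5)·(5x + 3) = 3x^2 + 3x + 1. This has degree ≥ 2, so divide by f(x) over F_7: 3x^2 + 3x + 1 = (3)·(x^2 + 2x + 3) + (4x + 6). Hence a·b ≡ 4x + 6 (mod f). (F_7[x]/(f) is a field with 7^2 = 49 elements since f is irreducible of degree 2.)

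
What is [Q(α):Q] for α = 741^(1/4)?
[Q(α):Q] = 4

α is a root of x^4 - 741. By Eisenstein's criterion at the prime p = 3 (which divides the constant term 741 but p^2 = 9 does not, since 741 is squarefree), x^4 - 741 is irreducible over Q. Hence [Q(α):Q] = 4.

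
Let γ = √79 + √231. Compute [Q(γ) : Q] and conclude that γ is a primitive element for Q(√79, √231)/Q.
[Q(γ) : Q] = 4 (equivalently, Q(γ) = Q(√79, √231))

Obviously Q(γ) ⊆ Q(√79, √231), and [Q(√79, √231):Q] = 4 (since 79, 231 are distinct squarefree integers > 1 with 18249 not a perfect square). To show equality we compute the minimal polynomial of γ. From γ = √79 + √231: γ^2 = 79 + 2√(18249) + 231 = 310 + 2√(18249), so γ^2 - 310 = 2√(18249); squaring, (γ^2 - 310)^2 = 4·18249, i.e. γ^4 - 620γ^2 + 96100 - 72996 = 0, i.e. γ^4 - 620γ^2 + 23104 = 0. So γ is a root of x^4 - 620x^2 + 23104. This polynomial is irreducible over Q: it has no rational root (each ±√79 ± √231 is irrational), and any factorization into two quadratics over Q would force √(18249) ∈ Q (pairing opposite roots) or √79, √231 ∈ Q (other pairings), all impossible. Hence [Q(γ):Q] = 4 = [Q(√79, √231):Q], so Q(γ) = Q(√79, √231).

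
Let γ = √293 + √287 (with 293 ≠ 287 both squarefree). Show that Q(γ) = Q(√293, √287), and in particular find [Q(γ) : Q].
[Q(γ) : Q] = 4 (equivalently, Q(γ) = Q(√293, √287))

Obviously Q(γ) ⊆ Q(√293, √287), and [Q(√293, √287):Q] = 4 (since 293, 287 are distinct squarefree integers > 1 with 84091 not a perfect square). To show equality we compute the minimal polynomial of γ. From γ = √293 + √287: γ^2 = 293 + 2√(84091) + 287 = 580 + 2√(84091), so γ^2 - 580 = 2√(84091); squaring, (γ^2 - 580)^2 = 4·84091, i.e. γ^4 - 1160γ^2 + 336400 - 336364 = 0, i.e. γ^4 - 1160γ^2 + 36 = 0. So γ is a root of x^4 - 1160x^2 + 36. This polynomial is irreducible over Q: it has no rational root (each ±√293 ± √287 is irrational), and any factorization into two quadratics over Q would force √(84091) ∈ Q (pairing opposite roots) or √293, √287 ∈ Q (other pairings), all impossible. Hence [Q(γ):Q] = 4 = [Q(√293, √287):Q], so Q(γ) = Q(√293, √287).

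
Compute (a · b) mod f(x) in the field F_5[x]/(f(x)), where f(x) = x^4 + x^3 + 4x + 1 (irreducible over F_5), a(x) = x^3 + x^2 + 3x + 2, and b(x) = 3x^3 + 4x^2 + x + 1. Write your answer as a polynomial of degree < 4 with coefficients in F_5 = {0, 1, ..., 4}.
a · b ≡ 3x^3 + 3x^2 + x + 2 (mod f(x))

Multiply in F_5[x]: a(x)·b(x) = (x^3 + x^2 + 3x + 2)·(3x^3 + 4x^2 + x + 1) = 3x^6 + 2x^5 + 4x^4 + 2x^2 + 2. This has degree ≥ 4, so divide by f(x) over F_5: 3x^6 + 2x^5 + 4x^4 + 2x^2 + 2 = (3x^2 + 4x)·(x^4 + x^3 + 4x + 1) + (3x^3 + 3x^2 + x + 2). Hence a·b ≡ 3x^3 + 3x^2 + x + 2 (mod f). (F_5[x]/(f) is a field with 5^4 = 625 elements since f is irreducible of degree 4.)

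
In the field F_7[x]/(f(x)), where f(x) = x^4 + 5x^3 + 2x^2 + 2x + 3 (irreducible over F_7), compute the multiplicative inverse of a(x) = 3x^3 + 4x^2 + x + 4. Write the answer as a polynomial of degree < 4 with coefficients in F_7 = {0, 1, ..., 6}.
a(x)^(-1) ≡ 3x^3 + 4x^2 + 4x + 3 (mod f(x))

Since f is irreducible over F_7, F_7[x]/(f) is a field and a(x) ≠ 0 has an inverse. Apply the extended Euclidean algorithm to f(x) and a(x) in F_7[x]: f(x) = (5x + 2)·a(x) + (3x^2 + x + 2);  a(x) = (x + 1)·(3x^2 + x + 2) + (5x + 2);  (3x^2 + x + 2) = (2x + 5)·(5x + 2) + (6). The last nonzero remainder is the constant 6 = gcd(f, a) in F_7. Back-substituting through the division chain expresses 6 = s(x)·a(x) + t(x)·f(x) with s(x) ≡ 4x^3 + 3x^2 + 3x + 4 (mod f), so (4x^3 + 3x^2 + 3x + 4)·a(x) ≡ 6 (mod f). Multiplying by 6^(-1) ≡ 6 in F_7 gives a(x)^(-1) ≡ 6·(4x^3 + 3x^2 + 3x + 4) ≡ 3x^3 + 4x^2 + 4x + 3 (mod f). Check: (3x^3 + 4x^2 + x + 4)·(3x^3 + 4x^2 + 4x + 3) = 2x^6 + 3x^5 + 3x^4 + 6x^3 + 4x^2 + 5x + 5 ≡ 1 (mod x^4 + 5x^3 + 2x^2 + 2x + 3).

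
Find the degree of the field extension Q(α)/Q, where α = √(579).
[Q(α):Q] = 2

[Q(α):Q] equals the degree of the minimal polynomial of α. Here α^2 = 579 and x^2 - 579 is irreducible (d = 579 is squarefree, ≠ 1, hence not a square), so deg(m_α) = 2. Thus [Q(α):Q] = 2.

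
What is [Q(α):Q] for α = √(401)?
[Q(α):Q] = 2

[Q(α):Q] equals the degree of the minimal polynomial of α. Here α^2 = 401 and x^2 - 401 is irreducible (d = 401 is squarefree, ≠ 1, hence not a square), so deg(m_α) = 2. Thus [Q(α):Q] = 2.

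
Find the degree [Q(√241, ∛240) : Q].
[Q(√241, ∛240) : Q] = 6

Let L = Q(√241, ∛240). Since Q(√241) ⊂ L and [Q(√241):Q] = 2, the tower law gives 2 | [L:Q]. Likewise Q(∛240) ⊂ L with [Q(∛240):Q] = 3 (because 240 is not a perfect cube), so 3 | [L:Q]. As gcd(2,3) = 1, [L:Q] is divisible by 6. Conversely L is generated over Q by √241 and ∛240, so [L:Q] ≤ 2·3 = 6. Therefore [Q(√241, ∛240) : Q] = 6.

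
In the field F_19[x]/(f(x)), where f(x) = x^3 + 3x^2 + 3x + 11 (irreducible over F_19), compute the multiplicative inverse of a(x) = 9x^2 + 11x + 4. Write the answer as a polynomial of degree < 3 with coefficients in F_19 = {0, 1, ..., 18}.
a(x)^(-1) ≡ 15x^2 + 4x + 14 (mod f(x))

Since f is irreducible over F_19, F_19[x]/(f) is a field and a(x) ≠ 0 has an inverse. Apply the extended Euclidean algorithm to f(x) and a(x) in F_19[x]: f(x) = (17x + 7)·a(x) + (10x + 2);  a(x) = (18x + 7)·(10x + 2) + (9). The last nonzero remainder is the constant 9 = gcd(f, a) in F_19. Back-substituting through the division chain expresses 9 = s(x)·a(x) + t(x)·f(x) with s(x) ≡ 2x^2 + 17x + 12 (mod f), so (2x^2 + 17x + 12)·a(x) ≡ 9 (mod f). Multiplying by 9^(-1) ≡ 17 in F_19 gives a(x)^(-1) ≡ 17·(2x^2 + 17x + 12) ≡ 15x^2 + 4x + 14 (mod f). Check: (9x^2 + 11x + 4)·(15x^2 + 4x + 14) = 2x^4 + 11x^3 + 2x^2 + 18x + 18 ≡ 1 (mod x^3 + 3x^2 + 3x + 11).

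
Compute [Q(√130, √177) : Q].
[Q(√130, √177) : Q] = 4

[Q(√130):Q] = 2 (min poly x^2 - 130, irreducible since 130 is squarefree > 1). For the top step, suppose √177 ∈ Q(√130), say √177 = c + d√130 with c, d ∈ Q. Squaring: 177 = c^2 + 130d^2 + 2cd√130. Since √130 ∉ Q this forces 2cd = 0. If d = 0 then √177 = c ∈ Q, contradicting 177 squarefree > 1. If c = 0 then 177 = 130d^2, so 130·177 = (130d)^2 is a perfect square in Q — but 130·177 = 23010 is not a perfect square (since 130 and 177 are distinct squarefree integers). Contradiction. Hence √177 ∉ Q(√130), so x^2 - 177 stays irreducible over Q(√130) and [Q(√130, √177) : Q(√130)] = 2. By the tower law, [Q(√130, √177) : Q] = 2 · 2 = 4.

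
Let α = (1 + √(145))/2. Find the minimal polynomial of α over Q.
m_α(x) = x^2 - x - 36

From 2α - 1 = √(145), squaring gives (2α - 1)^2 = 145, i.e. 4α^2 - 4α + 1 = 145, so α^2 - α + (1 - 145)/4 = 0. Since 145 ≡ 1 (mod 4), (1 - 145)/4 = -36 ∈ Z. The polynomial x^2 - x - 36 has discriminant 1 - 4·(-36) = 145, which is not a perfect square in Q (d = 145 is squarefree and ≠ 1), so x^2 - x - 36 is irreducible over Q. It is the minimal polynomial of α.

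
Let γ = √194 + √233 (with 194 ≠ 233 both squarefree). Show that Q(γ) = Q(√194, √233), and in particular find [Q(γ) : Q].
[Q(γ) : Q] = 4 (equivalently, Q(γ) = Q(√194, √233))

Obviously Q(γ) ⊆ Q(√194, √233), and [Q(√194, √233):Q] = 4 (since 194, 233 are distinct squarefree integers > 1 with 45202 not a perfect square). To show equality we compute the minimal polynomial of γ. From γ = √194 + √233: γ^2 = 194 + 2√(45202) + 233 = 427 + 2√(45202), so γ^2 - 427 = 2√(45202); squaring, (γ^2 - 427)^2 = 4·45202, i.e. γ^4 - 854γ^2 + 182329 - 180808 = 0, i.e. γ^4 - 854γ^2 + 1521 = 0. So γ is a root of x^4 - 854x^2 + 1521. This polynomial is irreducible over Q: it has no rational root (each ±√194 ± √233 is irrational), and any factorization into two quadratics over Q would force √(45202) ∈ Q (pairing opposite roots) or √194, √233 ∈ Q (other pairings), all impossible. Hence [Q(γ):Q] = 4 = [Q(√194, √233):Q], so Q(γ) = Q(√194, √233).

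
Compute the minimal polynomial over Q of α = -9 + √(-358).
m_α(x) = x^2 + 18x + 439

From α + 9 = √(-358), squaring gives (α + 9)^2 = -358, i.e. α^2 + 18α + 81 = -358, so α^2 + 18α + 439 = 0. The discriminant of x^2 + 18x + 439 is (18)^2 - 4·(439) = 324 - 1756 = -1432, and 4·(-358) is not a perfect square in Q since -358 is squarefree and ≠ 1. Hence x^2 + 18x + 439 is irreducible over Q and is the minimal polynomial of α.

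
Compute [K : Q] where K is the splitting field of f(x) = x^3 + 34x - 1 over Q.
[K : Q] = 6

By the rational root test, any rational root of the monic integer polynomial f(x) = x^3 + 34x - 1 must be an integer dividing the constant term -1, i.e. one of ±{1}. Evaluating: f(1) = 34, f(-1) = -36; none is 0, so f has no rational root and is therefore irreducible over Q (a cubic with no linear factor over a field is irreducible). For an irreducible cubic, the Galois group is A_3 or S_3 according as the discriminant disc(f) = -4a^3 - 27b^2 = -4·(34)^3 - 27·(-1)^2 = -157243 is or is not a square in Q. Here disc(f) = -157243 is not a perfect square in Q, so the Galois group of f over Q is not contained in A_3 and must be all of S_3. The splitting field has degree |S_3| = 6 over Q, so [K : Q] = 6.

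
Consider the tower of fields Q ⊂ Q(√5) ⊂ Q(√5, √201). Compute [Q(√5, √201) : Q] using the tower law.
[Q(√5, √201) : Q] = 4

[Q(√5):Q] = 2 (min poly x^2 - 5, irreducible since 5 is squarefree > 1). For the top step, suppose √201 ∈ Q(√5), say √201 = c + d√5 with c, d ∈ Q. Squaring: 201 = c^2 + 5d^2 + 2cd√5. Since √5 ∉ Q this forces 2cd = 0. If d = 0 then √201 = c ∈ Q, contradicting 201 squarefree > 1. If c = 0 then 201 = 5d^2, so 5·201 = (5d)^2 is a perfect square in Q — but 5·201 = 1005 is not a perfect square (since 5 and 201 are distinct squarefree integers). Contradiction. Hence √201 ∉ Q(√5), so x^2 - 201 stays irreducible over Q(√5) and [Q(√5, √201) : Q(√5)] = 2. By the tower law, [Q(√5, √201) : Q] = 2 · 2 = 4.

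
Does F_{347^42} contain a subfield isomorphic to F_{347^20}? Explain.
No: F_{347^20} is not a subfield of F_{347^42}

F_{p^m} embeds in F_{p^n} iff m | n. Here 20 ∤ 42 (since 42 = 2·20 + 2 with remainder 2 ≠ 0), so F_{347^20} is not a subfield of F_{347^42}. Equivalently: if it were, the tower law would give 20 = [F_{347^20}:F_347] dividing [F_{347^42}:F_347] = 42, contradiction.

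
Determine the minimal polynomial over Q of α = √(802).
m_α(x) = x^2 - 802

α satisfies α^2 - 802 = 0, so x^2 - 802 annihilates α. Since d = 802 is squarefree and ≠ 1, it is not a perfect square in Q, so x^2 - 802 has no rational root and is therefore irreducible over Q (a degree-2 polynomial over a field is irreducible iff it has no root). Hence m_α(x) = x^2 - 802.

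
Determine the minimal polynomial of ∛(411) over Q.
m_α(x) = x^3 - 411

α satisfies α^3 = 411, so x^3 - 411 annihilates α. By the rational root test, a rational root p/q (in lowest terms) of x^3 - 411 would satisfy p^3 = 411 q^3, forcing q = 1 and p^3 = 411; but 411 is not a perfect cube, contradiction. A monic cubic over Q with no rational root is irreducible (any nontrivial factorization would include a linear factor). Hence x^3 - 411 is the minimal polynomial of α, and in particular [Q(α):Q] = 3.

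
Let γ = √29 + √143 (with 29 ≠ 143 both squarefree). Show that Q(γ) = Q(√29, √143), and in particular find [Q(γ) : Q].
[Q(γ) : Q] = 4 (equivalently, Q(γ) = Q(√29, √143))

Obviously Q(γ) ⊆ Q(√29, √143), and [Q(√29, √143):Q] = 4 (since 29, 143 are distinct squarefree integers > 1 with 4147 not a perfect square). To show equality we compute the minimal polynomial of γ. From γ = √29 + √143: γ^2 = 29 + 2√(4147) + 143 = 172 + 2√(4147), so γ^2 - 172 = 2√(4147); squaring, (γ^2 - 172)^2 = 4·4147, i.e. γ^4 - 344γ^2 + 29584 - 16588 = 0, i.e. γ^4 - 344γ^2 + 12996 = 0. So γ is a root of x^4 - 344x^2 + 12996. This polynomial is irreducible over Q: it has no rational root (each ±√29 ± √143 is irrational), and any factorization into two quadratics over Q would force √(4147) ∈ Q (pairing opposite roots) or √29, √143 ∈ Q (other pairings), all impossible. Hence [Q(γ):Q] = 4 = [Q(√29, √143):Q], so Q(γ) = Q(√29, √143).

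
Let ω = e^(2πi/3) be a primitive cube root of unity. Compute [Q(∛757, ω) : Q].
[Q(∛757, ω) : Q] = 6

[Q(∛757):Q] = 3 (min poly x^3 - 757, irreducible since 757 is not a perfect cube). [Q(ω):Q] = 2 (min poly x^2 + x + 1). Since Q(∛757) ⊂ R and ω ∉ R, we have ω ∉ Q(∛757), so x^2 + x + 1 remains irreducible over Q(∛757) and [Q(∛757, ω) : Q(∛757)] = 2. By the tower law, [Q(∛757, ω) : Q] = 3 · 2 = 6. (In fact Q(∛757, ω) is the splitting field of x^3 - 757 over Q.)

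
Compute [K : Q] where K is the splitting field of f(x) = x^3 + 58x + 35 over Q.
[K : Q] = 6

By the rational root test, any rational root of the monic integer polynomial f(x) = x^3 + 58x + 35 must be an integer dividing the constant term 35, i.e. one of ±{1, 5, 7, 35}. Evaluating: f(1) = 94, f(-1) = -24, f(5) = 450, f(-5) = -380, f(7) = 784, f(-7) = -714, f(35) = 44940, f(-35) = -44870; none is 0, so f has no rational root and is therefore irreducible over Q (a cubic with no linear factor over a field is irreducible). For an irreducible cubic, the Galois group is A_3 or S_3 according as the discriminant disc(f) = -4a^3 - 27b^2 = -4·(58)^3 - 27·(35)^2 = -813523 is or is not a square in Q. Here disc(f) = -813523 is not a perfect square in Q, so the Galois group of f over Q is not contained in A_3 and must be all of S_3. The splitting field has degree |S_3| = 6 over Q, so [K : Q] = 6.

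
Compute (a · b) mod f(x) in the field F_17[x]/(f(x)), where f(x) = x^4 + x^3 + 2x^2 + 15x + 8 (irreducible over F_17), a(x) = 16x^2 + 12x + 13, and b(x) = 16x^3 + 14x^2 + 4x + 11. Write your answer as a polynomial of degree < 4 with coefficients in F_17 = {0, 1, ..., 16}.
a · b ≡ 6x^3 + 3x^2 + 3x + 2 (mod f(x))

Multiply in F_17[x]: a(x)·b(x) = (16x^2 + 12x + 13)·(16x^3 + 14x^2 + 4x + 11) = x^5 + 8x^4 + 15x^3 + 15x^2 + 14x + 7. This has degree ≥ 4, so divide by f(x) over F_17: x^5 + 8x^4 + 15x^3 + 15x^2 + 14x + 7 = (x + 7)·(x^4 + x^3 + 2x^2 + 15x + 8) + (6x^3 + 3x^2 + 3x + 2). Hence a·b ≡ 6x^3 + 3x^2 + 3x + 2 (mod f). (F_17[x]/(f) is a field with 17^4 = 83521 elements since f is irreducible of degree 4.)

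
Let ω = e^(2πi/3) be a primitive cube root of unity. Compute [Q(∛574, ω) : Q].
[Q(∛574, ω) : Q] = 6

[Q(∛574):Q] = 3 (min poly x^3 - 574, irreducible since 574 is not a perfect cube). [Q(ω):Q] = 2 (min poly x^2 + x + 1). Since Q(∛574) ⊂ R and ω ∉ R, we have ω ∉ Q(∛574), so x^2 + x + 1 remains irreducible over Q(∛574) and [Q(∛574, ω) : Q(∛574)] = 2. By the tower law, [Q(∛574, ω) : Q] = 3 · 2 = 6. (In fact Q(∛574, ω) is the splitting field of x^3 - 574 over Q.)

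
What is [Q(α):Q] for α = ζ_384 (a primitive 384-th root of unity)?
[Q(α):Q] = 128

The minimal polynomial of ζ_384 over Q is the 384-th cyclotomic polynomial Φ_384(x), which is irreducible over Q and has degree φ(384) = 128. Hence [Q(α):Q] = φ(384) = 128.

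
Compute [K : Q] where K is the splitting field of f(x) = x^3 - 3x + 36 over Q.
[K : Q] = 6

By the rational root test, any rational root of the monic integer polynomial f(x) = x^3 - 3x + 36 must be an integer dividing the constant term 36, i.e. one of ±{1, 2, 3, 4, 6, 9, 12, 18, 36}. Evaluating: f(1) = 34, f(-1) = 38, f(2) = 38, f(-2) = 34, f(3) = 54, f(-3) = 18, f(4) = 88, f(-4) = -16, f(6) = 234, f(-6) = -162, f(9) = 738, f(-9) = -666, f(12) = 1728, f(-12) = -1656, f(18) = 5814, f(-18) = -5742, f(36) = 46584, f(-36) = -46512; none is 0, so f has no rational root and is therefore irreducible over Q (a cubic with no linear factor over a field is irreducible). For an irreducible cubic, the Galois group is A_3 or S_3 according as the discriminant disc(f) = -4a^3 - 27b^2 = -4·(-3)^3 - 27·(36)^2 = -34884 is or is not a square in Q. Here disc(f) = -34884 is not a perfect square in Q, so the Galois group of f over Q is not contained in A_3 and must be all of S_3. The splitting field has degree |S_3| = 6 over Q, so [K : Q] = 6.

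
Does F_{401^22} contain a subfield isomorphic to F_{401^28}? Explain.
No: F_{401^28} is not a subfield of F_{401^22}

F_{p^m} embeds in F_{p^n} iff m | n. Here 28 ∤ 22 (since 22 = 0·28 + 22 with remainder 22 ≠ 0), so F_{401^28} is not a subfield of F_{401^22}. Equivalently: if it were, the tower law would give 28 = [F_{401^28}:F_401] dividing [F_{401^22}:F_401] = 22, contradiction.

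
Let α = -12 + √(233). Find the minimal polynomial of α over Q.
m_α(x) = x^2 + 24x - 89

From α + 12 = √(233), squaring gives (α + 12)^2 = 233, i.e. α^2 + 24α + 144 = 233, so α^2 + 24α - 89 = 0. The discriminant of x^2 + 24x - 89 is (24)^2 - 4·(-89) = 576 + 356 = 932, and 4·(233) is not a perfect square in Q since 233 is squarefree and ≠ 1. Hence x^2 + 24x - 89 is irreducible over Q and is the minimal polynomial of α.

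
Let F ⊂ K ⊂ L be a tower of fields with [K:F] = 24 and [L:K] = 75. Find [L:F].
[L:F] = 1800

The tower law says that for any tower of field extensions F ⊂ K ⊂ L with finite degrees, [L:F] = [L:K] · [K:F]. Here this gives [L:F] = 75 · 24 = 1800.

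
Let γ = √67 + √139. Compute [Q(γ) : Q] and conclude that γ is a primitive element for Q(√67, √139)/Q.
[Q(γ) : Q] = 4 (equivalently, Q(γ) = Q(√67, √139))

Obviously Q(γ) ⊆ Q(√67, √139), and [Q(√67, √139):Q] = 4 (since 67, 139 are distinct squarefree integers > 1 with 9313 not a perfect square). To show equality we compute the minimal polynomial of γ. From γ = √67 + √139: γ^2 = 67 + 2√(9313) + 139 = 206 + 2√(9313), so γ^2 - 206 = 2√(9313); squaring, (γ^2 - 206)^2 = 4·9313, i.e. γ^4 - 412γ^2 + 42436 - 37252 = 0, i.e. γ^4 - 412γ^2 + 5184 = 0. So γ is a root of x^4 - 412x^2 + 5184. This polynomial is irreducible over Q: it has no rational root (each ±√67 ± √139 is irrational), and any factorization into two quadratics over Q would force √(9313) ∈ Q (pairing opposite roots) or √67, √139 ∈ Q (other pairings), all impossible. Hence [Q(γ):Q] = 4 = [Q(√67, √139):Q], so Q(γ) = Q(√67, √139).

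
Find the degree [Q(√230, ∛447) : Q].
[Q(√230, ∛447) : Q] = 6

Let L = Q(√230, ∛447). Since Q(√230) ⊂ L and [Q(√230):Q] = 2, the tower law gives 2 | [L:Q]. Likewise Q(∛447) ⊂ L with [Q(∛447):Q] = 3 (because 447 is not a perfect cube), so 3 | [L:Q]. As gcd(2,3) = 1, [L:Q] is divisible by 6. Conversely L is generated over Q by √230 and ∛447, so [L:Q] ≤ 2·3 = 6. Therefore [Q(√230, ∛447) : Q] = 6.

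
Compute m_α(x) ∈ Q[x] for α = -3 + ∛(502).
m_α(x) = x^3 + 9x^2 + 27x - 475

Set β = α + 3 = ∛(502), so β^3 = 502. Then (α + 3)^3 - 502 = 0, i.e. α is a root of g(x) = (x + 3)^3 - 502 = x^3 + 9x^2 + 27x - 475. Since g(x) = h(x + 3) where h(x) = x^3 - 502, and h is irreducible over Q (because 502 is not a perfect cube, so h has no rational root, and a monic cubic with no rational root is irreducible), g is also irreducible (irreducibility is preserved under the substitution x → x + 3). Hence m_α(x) = x^3 + 9x^2 + 27x - 475.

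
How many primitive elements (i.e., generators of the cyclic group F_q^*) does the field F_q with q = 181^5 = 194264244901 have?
There are φ(194264244900) = 47094360000 primitive elements

F_q^* is cyclic of order q - 1 = 194264244900. A cyclic group of order m has exactly φ(m) generators. Here m = 194264244900 = 2^2 · 3^2 · 5^2 · 11 · 19622651, so the number of primitive elements is φ(194264244900) = 47094360000.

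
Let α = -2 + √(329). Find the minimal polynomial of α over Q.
m_α(x) = x^2 + 4x - 325

From α + 2 = √(329), squaring gives (α + 2)^2 = 329, i.e. α^2 + 4α + 4 = 329, so α^2 + 4α - 325 = 0. The discriminant of x^2 + 4x - 325 is (4)^2 - 4·(-325) = 16 + 1300 = 1316, and 4·(329) is not a perfect square in Q since 329 is squarefree and ≠ 1. Hence x^2 + 4x - 325 is irreducible over Q and is the minimal polynomial of α.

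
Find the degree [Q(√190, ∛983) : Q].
[Q(√190, ∛983) : Q] = 6

Let L = Q(√190, ∛983). Since Q(√190) ⊂ L and [Q(√190):Q] = 2, the tower law gives 2 | [L:Q]. Likewise Q(∛983) ⊂ L with [Q(∛983):Q] = 3 (because 983 is not a perfect cube), so 3 | [L:Q]. As gcd(2,3) = 1, [L:Q] is divisible by 6. Conversely L is generated over Q by √190 and ∛983, so [L:Q] ≤ 2·3 = 6. Therefore [Q(√190, ∛983) : Q] = 6.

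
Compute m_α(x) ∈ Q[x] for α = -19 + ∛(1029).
m_α(x) = x^3 + 57x^2 + 1083x + 5830

Set β = α + 19 = ∛(1029), so β^3 = 1029. Then (α + 19)^3 - 1029 = 0, i.e. α is a root of g(x) = (x + 19)^3 - 1029 = x^3 + 57x^2 + 1083x + 5830. Since g(x) = h(x + 19) where h(x) = x^3 - 1029, and h is irreducible over Q (because 1029 is not a perfect cube, so h has no rational root, and a monic cubic with no rational root is irreducible), g is also irreducible (irreducibility is preserved under the substitution x → x + 19). Hence m_α(x) = x^3 + 57x^2 + 1083x + 5830.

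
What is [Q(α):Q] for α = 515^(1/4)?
[Q(α):Q] = 4

α is a root of x^4 - 515. By Eisenstein's criterion at the prime p = 5 (which divides the constant term 515 but p^2 = 25 does not, since 515 is squarefree), x^4 - 515 is irreducible over Q. Hence [Q(α):Q] = 4.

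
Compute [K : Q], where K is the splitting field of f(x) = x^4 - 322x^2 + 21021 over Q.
[K : Q] = 4

Solving the quadratic in x^2: x^2 = (322 ± √(322^2 - 4·21021))/2 = (322 ± √19600)/2 = (322 ± 140)/2, giving x^2 = 231 or x^2 = 91. So f(x) = (x^2 - 231)(x^2 - 91) and the roots of f are ±√231, ±√91. Hence the splitting field is K = Q(√231, √91). Since 231 and 91 are distinct squarefree integers > 1, their product 21021 is not a perfect square, so √91 ∉ Q(√231). By the tower law [K:Q] = [Q(√231,√91):Q(√231)] · [Q(√231):Q] = 2 · 2 = 4.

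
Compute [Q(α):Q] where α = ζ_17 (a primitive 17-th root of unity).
[Q(α):Q] = 16

The minimal polynomial of ζ_17 over Q is the 17-th cyclotomic polynomial Φ_17(x), which is irreducible over Q and has degree φ(17) = 16. Hence [Q(α):Q] = φ(17) = 16.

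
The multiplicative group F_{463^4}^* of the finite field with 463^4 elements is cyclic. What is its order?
|F_{463^4}^*| = 45954068160

F_{463^4} has 463^4 = 45954068161 elements; its multiplicative group consists of all nonzero elements, so |F_{463^4}^*| = 45954068161 - 1 = 45954068160. (It is cyclic since any finite subgroup of the multiplicative group of a field is cyclic.)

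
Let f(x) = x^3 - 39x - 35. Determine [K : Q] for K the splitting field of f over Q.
[K : Q] = 6

By the rational root test, any rational root of the monic integer polynomial f(x) = x^3 - 39x - 35 must be an integer dividing the constant term -35, i.e. one of ±{1, 5, 7, 35}. Evaluating: f(1) = -73, f(-1) = 3, f(5) = -105, f(-5) = 35, f(7) = 35, f(-7) = -105, f(35) = 41475, f(-35) = -41545; none is 0, so f has no rational root and is therefore irreducible over Q (a cubic with no linear factor over a field is irreducible). For an irreducible cubic, the Galois group is A_3 or S_3 according as the discriminant disc(f) = -4a^3 - 27b^2 = -4·(-39)^3 - 27·(-35)^2 = 204201 is or is not a square in Q. Here disc(f) = 204201 is not a perfect square in Q, so the Galois group of f over Q is not contained in A_3 and must be all of S_3. The splitting field has degree |S_3| = 6 over Q, so [K : Q] = 6.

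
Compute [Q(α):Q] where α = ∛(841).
[Q(α):Q] = 3

The minimal polynomial of α is x^3 - 841, irreducible over Q since 841 is not a perfect cube (so x^3 - 841 has no rational root). Hence [Q(α):Q] = deg(m_α) = 3.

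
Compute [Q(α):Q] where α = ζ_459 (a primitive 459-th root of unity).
[Q(α):Q] = 288

The minimal polynomial of ζ_459 over Q is the 459-th cyclotomic polynomial Φ_459(x), which is irreducible over Q and has degree φ(459) = 288. Hence [Q(α):Q] = φ(459) = 288.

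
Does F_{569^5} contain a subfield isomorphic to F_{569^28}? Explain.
No: F_{569^28} is not a subfield of F_{569^5}

F_{p^m} embeds in F_{p^n} iff m | n. Here 28 ∤ 5 (since 5 = 0·28 + 5 with remainder 5 ≠ 0), so F_{569^28} is not a subfield of F_{569^5}. Equivalently: if it were, the tower law would give 28 = [F_{569^28}:F_569] dividing [F_{569^5}:F_569] = 5, contradiction.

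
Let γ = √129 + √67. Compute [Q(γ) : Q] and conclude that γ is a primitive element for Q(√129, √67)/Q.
[Q(γ) : Q] = 4 (equivalently, Q(γ) = Q(√129, √67))

Obviously Q(γ) ⊆ Q(√129, √67), and [Q(√129, √67):Q] = 4 (since 129, 67 are distinct squarefree integers > 1 with 8643 not a perfect square). To show equality we compute the minimal polynomial of γ. From γ = √129 + √67: γ^2 = 129 + 2√(8643) + 67 = 196 + 2√(8643), so γ^2 - 196 = 2√(8643); squaring, (γ^2 - 196)^2 = 4·8643, i.e. γ^4 - 392γ^2 + 38416 - 34572 = 0, i.e. γ^4 - 392γ^2 + 3844 = 0. So γ is a root of x^4 - 392x^2 + 3844. This polynomial is irreducible over Q: it has no rational root (each ±√129 ± √67 is irrational), and any factorization into two quadratics over Q would force √(8643) ∈ Q (pairing opposite roots) or √129, √67 ∈ Q (other pairings), all impossible. Hence [Q(γ):Q] = 4 = [Q(√129, √67):Q], so Q(γ) = Q(√129, √67).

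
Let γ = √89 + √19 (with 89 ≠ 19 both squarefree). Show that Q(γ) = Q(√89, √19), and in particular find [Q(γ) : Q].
[Q(γ) : Q] = 4 (equivalently, Q(γ) = Q(√89, √19))

Obviously Q(γ) ⊆ Q(√89, √19), and [Q(√89, √19):Q] = 4 (since 89, 19 are distinct squarefree integers > 1 with 1691 not a perfect square). To show equality we compute the minimal polynomial of γ. From γ = √89 + √19: γ^2 = 89 + 2√(1691) + 19 = 108 + 2√(1691), so γ^2 - 108 = 2√(1691); squaring, (γ^2 - 108)^2 = 4·1691, i.e. γ^4 - 216γ^2 + 11664 - 6764 = 0, i.e. γ^4 - 216γ^2 + 4900 = 0. So γ is a root of x^4 - 216x^2 + 4900. This polynomial is irreducible over Q: it has no rational root (each ±√89 ± √19 is irrational), and any factorization into two quadratics over Q would force √(1691) ∈ Q (pairing opposite roots) or √89, √19 ∈ Q (other pairings), all impossible. Hence [Q(γ):Q] = 4 = [Q(√89, √19):Q], so Q(γ) = Q(√89, √19).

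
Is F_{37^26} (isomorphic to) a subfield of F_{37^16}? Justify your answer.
No: F_{37^26} is not a subfield of F_{37^16}

F_{p^m} embeds in F_{p^n} iff m | n. Here 26 ∤ 16 (since 16 = 0·26 + 16 with remainder 16 ≠ 0), so F_{37^26} is not a subfield of F_{37^16}. Equivalently: if it were, the tower law would give 26 = [F_{37^26}:F_37] dividing [F_{37^16}:F_37] = 16, contradiction.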